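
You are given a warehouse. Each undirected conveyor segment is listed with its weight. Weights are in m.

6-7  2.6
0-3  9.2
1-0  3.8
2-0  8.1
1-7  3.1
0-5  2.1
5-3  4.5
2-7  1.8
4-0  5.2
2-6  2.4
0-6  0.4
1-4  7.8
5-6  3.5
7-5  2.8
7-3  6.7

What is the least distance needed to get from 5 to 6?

2.5 m

Enumerating some paths:
5 - 0 - 6: 2.1+0.4 = 2.5
5 - 6: 3.5 = 3.5
The minimum is 2.5 m via 5 - 0 - 6.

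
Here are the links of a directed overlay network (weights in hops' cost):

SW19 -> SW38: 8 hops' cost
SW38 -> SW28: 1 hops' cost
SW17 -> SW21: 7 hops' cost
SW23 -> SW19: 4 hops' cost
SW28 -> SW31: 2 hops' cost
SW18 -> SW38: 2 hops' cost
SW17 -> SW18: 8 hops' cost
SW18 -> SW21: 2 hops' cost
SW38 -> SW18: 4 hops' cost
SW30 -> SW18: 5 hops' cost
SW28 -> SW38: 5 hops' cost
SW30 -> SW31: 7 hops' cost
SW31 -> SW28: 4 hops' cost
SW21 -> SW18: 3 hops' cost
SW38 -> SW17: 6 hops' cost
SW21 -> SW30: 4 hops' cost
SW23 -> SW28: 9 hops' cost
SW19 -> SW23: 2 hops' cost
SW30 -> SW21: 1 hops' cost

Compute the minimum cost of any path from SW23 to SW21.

18 hops' cost

Candidate routes:
SW23 - SW19 - SW38 - SW18 - SW21: 4+8+4+2 = 18
SW23 - SW28 - SW38 - SW18 - SW21: 9+5+4+2 = 20
Cheapest is SW23 - SW19 - SW38 - SW18 - SW21 at 18 hops' cost.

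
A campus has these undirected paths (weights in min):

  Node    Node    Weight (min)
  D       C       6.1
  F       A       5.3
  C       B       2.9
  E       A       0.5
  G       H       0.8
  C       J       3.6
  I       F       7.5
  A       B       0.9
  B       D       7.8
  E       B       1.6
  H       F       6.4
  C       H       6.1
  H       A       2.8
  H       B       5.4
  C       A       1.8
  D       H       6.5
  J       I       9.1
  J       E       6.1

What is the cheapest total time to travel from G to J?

9 min

Settle nodes by increasing distance from G:
G: 0
H: 0.8  (via G)
A: 3.6  (via H)
E: 4.1  (via A)
B: 4.5  (via A)
C: 5.4  (via A)
F: 7.2  (via H)
D: 7.3  (via H)
J: 9  (via C)
Shortest route: G–H–A–C–J = 9 min.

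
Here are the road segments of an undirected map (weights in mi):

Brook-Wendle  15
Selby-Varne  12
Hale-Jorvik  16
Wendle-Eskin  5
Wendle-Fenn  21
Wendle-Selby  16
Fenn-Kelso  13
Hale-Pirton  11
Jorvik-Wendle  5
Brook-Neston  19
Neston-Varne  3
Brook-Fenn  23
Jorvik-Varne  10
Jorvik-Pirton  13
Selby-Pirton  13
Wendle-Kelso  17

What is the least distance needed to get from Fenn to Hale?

Settle nodes by increasing distance from Fenn:
Fenn: 0
Kelso: 13  (via Fenn)
Wendle: 21  (via Fenn)
Brook: 23  (via Fenn)
Jorvik: 26  (via Wendle)
Eskin: 26  (via Wendle)
Varne: 36  (via Jorvik)
Selby: 37  (via Wendle)
Pirton: 39  (via Jorvik)
Neston: 39  (via Varne)
Hale: 42  (via Jorvik)
Shortest route: Fenn → Wendle → Jorvik → Hale = 42 mi.

42 mi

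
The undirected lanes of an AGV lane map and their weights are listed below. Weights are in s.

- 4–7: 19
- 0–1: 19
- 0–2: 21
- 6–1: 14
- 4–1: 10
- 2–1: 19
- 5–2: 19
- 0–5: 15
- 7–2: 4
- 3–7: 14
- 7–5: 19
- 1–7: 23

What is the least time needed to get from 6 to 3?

Running Dijkstra from 6:
6: 0
1: 14  (via 6)
4: 24  (via 1)
0: 33  (via 1)
2: 33  (via 1)
7: 37  (via 1)
5: 48  (via 0)
3: 51  (via 7)
Shortest route: 6 → 1 → 7 → 3 = 51 s.

51 s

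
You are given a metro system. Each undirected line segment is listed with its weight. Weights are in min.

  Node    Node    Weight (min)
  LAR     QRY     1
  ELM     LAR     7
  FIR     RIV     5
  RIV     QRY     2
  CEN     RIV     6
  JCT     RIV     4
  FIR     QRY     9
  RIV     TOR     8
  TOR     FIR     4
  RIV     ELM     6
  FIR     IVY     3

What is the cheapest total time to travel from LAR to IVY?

11 min

Enumerating some paths:
LAR → QRY → RIV → FIR → IVY: 1+2+5+3 = 11
LAR → QRY → FIR → IVY: 1+9+3 = 13
Cheapest is LAR → QRY → RIV → FIR → IVY at 11 min.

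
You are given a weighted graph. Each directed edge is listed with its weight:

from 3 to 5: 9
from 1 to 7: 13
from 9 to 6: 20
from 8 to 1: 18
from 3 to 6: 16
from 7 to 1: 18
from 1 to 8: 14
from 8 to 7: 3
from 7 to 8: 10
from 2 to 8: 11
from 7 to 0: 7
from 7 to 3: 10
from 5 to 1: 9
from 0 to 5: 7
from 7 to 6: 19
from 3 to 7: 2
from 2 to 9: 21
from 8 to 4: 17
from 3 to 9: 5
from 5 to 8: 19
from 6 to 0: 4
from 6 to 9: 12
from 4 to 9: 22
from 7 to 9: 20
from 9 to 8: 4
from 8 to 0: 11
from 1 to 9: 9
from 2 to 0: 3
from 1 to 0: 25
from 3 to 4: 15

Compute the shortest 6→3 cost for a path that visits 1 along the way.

43

Shortest 6→1: 6–0–5–1 = 20
Best 1 to 3: 1–7–3 costing 23
Total via 1: 20 + 23 = 43.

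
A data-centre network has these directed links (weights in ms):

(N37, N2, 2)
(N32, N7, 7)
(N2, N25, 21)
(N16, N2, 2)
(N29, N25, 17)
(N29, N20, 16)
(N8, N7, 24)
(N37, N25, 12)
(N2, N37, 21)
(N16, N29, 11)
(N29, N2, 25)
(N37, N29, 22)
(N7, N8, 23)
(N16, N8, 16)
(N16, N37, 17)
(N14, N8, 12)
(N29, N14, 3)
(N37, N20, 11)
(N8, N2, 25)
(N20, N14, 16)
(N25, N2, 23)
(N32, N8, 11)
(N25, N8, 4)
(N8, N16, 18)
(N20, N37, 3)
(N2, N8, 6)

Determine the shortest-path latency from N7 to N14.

55 ms

Compare a few routes:
N7–N8–N16–N37–N29–N14: 23+18+17+22+3 = 83
N7–N8–N16–N37–N20–N14: 23+18+17+11+16 = 85
N7–N8–N16–N29–N14: 23+18+11+3 = 55
N7–N8–N16–N29–N20–N14: 23+18+11+16+16 = 84
The minimum is 55 ms via N7–N8–N16–N29–N14.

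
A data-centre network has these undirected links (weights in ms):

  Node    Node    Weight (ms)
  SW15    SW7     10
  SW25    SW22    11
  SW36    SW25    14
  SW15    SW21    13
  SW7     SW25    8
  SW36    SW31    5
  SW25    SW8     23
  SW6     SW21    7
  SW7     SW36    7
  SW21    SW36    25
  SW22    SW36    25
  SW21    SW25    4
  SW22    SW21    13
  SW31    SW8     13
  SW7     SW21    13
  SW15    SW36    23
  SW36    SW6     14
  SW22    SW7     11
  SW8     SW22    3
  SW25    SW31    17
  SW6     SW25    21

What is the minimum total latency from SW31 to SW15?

Running Dijkstra from SW31:
SW31: 0
SW36: 5  (via SW31)
SW7: 12  (via SW36)
SW8: 13  (via SW31)
SW22: 16  (via SW8)
SW25: 17  (via SW31)
SW6: 19  (via SW36)
SW21: 21  (via SW25)
SW15: 22  (via SW7)
Shortest route: SW31 → SW36 → SW7 → SW15 = 22 ms.

22 ms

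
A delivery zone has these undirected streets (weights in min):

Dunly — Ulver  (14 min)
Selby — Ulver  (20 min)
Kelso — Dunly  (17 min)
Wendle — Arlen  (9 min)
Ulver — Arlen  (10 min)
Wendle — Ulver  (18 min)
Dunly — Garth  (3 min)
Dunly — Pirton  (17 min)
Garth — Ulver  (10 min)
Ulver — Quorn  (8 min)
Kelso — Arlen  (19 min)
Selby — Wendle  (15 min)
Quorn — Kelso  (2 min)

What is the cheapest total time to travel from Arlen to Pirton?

Compare a few routes:
Arlen → Ulver → Garth → Dunly → Pirton: 10+10+3+17 = 40
Arlen → Ulver → Quorn → Kelso → Dunly → Pirton: 10+8+2+17+17 = 54
Arlen → Ulver → Dunly → Pirton: 10+14+17 = 41
Arlen → Kelso → Dunly → Pirton: 19+17+17 = 53
Cheapest is Arlen → Ulver → Garth → Dunly → Pirton at 40 min.

40 min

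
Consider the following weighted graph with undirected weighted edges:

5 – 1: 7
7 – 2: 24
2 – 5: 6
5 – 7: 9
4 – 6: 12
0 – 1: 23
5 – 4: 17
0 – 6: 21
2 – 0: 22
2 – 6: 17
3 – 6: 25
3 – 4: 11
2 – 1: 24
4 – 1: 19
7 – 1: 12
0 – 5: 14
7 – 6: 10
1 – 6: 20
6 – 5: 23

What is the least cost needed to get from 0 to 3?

Settle nodes by increasing distance from 0:
0: 0
5: 14  (via 0)
2: 20  (via 5)
1: 21  (via 5)
6: 21  (via 0)
7: 23  (via 5)
4: 31  (via 5)
3: 42  (via 4)
Shortest route: 0–5–4–3 = 42.

42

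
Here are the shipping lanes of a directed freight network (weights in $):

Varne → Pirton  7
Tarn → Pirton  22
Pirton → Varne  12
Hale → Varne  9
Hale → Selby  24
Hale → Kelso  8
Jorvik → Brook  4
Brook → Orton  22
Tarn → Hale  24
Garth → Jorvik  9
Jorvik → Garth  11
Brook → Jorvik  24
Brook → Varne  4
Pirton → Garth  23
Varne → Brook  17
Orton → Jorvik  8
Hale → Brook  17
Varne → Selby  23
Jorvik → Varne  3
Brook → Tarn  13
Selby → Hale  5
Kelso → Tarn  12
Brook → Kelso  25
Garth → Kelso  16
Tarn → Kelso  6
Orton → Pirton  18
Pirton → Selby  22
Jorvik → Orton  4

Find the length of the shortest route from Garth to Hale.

Running Dijkstra from Garth:
Garth: 0
Jorvik: 9  (via Garth)
Varne: 12  (via Jorvik)
Orton: 13  (via Jorvik)
Brook: 13  (via Jorvik)
Kelso: 16  (via Garth)
Pirton: 19  (via Varne)
Tarn: 26  (via Brook)
Selby: 35  (via Varne)
Hale: 40  (via Selby)
Shortest route: Garth–Jorvik–Varne–Selby–Hale = $40.

$40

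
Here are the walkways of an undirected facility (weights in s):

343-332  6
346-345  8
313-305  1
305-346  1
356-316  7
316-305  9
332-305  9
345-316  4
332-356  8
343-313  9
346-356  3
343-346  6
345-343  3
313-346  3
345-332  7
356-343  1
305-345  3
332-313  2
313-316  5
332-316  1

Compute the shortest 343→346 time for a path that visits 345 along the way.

Shortest 343→345: 343–345 = 3
Shortest 345→346: 345–305–346 = 4
Total via 345: 3 + 4 = 7 s.

7 s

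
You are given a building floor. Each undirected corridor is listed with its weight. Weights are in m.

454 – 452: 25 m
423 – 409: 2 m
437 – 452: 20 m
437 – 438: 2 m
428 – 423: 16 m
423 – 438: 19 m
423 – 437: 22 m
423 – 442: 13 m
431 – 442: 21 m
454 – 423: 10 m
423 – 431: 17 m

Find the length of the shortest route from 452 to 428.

51 m

Candidate routes:
452 - 454 - 423 - 428: 25+10+16 = 51
452 - 437 - 438 - 423 - 428: 20+2+19+16 = 57
Cheapest is 452 - 454 - 423 - 428 at 51 m.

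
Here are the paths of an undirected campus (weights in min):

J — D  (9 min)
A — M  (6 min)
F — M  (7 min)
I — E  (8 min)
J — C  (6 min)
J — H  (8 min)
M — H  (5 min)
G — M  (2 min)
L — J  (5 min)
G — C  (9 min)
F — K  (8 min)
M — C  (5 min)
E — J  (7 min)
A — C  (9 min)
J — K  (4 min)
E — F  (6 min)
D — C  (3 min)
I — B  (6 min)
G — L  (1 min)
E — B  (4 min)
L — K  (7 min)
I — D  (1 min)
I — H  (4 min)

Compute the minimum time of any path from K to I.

Candidate routes:
K → L → G → M → C → D → I: 7+1+2+5+3+1 = 19
K → J → H → I: 4+8+4 = 16
K → J → D → I: 4+9+1 = 14
K → L → G → M → H → I: 7+1+2+5+4 = 19
The minimum is 14 min via K → J → D → I.

14 min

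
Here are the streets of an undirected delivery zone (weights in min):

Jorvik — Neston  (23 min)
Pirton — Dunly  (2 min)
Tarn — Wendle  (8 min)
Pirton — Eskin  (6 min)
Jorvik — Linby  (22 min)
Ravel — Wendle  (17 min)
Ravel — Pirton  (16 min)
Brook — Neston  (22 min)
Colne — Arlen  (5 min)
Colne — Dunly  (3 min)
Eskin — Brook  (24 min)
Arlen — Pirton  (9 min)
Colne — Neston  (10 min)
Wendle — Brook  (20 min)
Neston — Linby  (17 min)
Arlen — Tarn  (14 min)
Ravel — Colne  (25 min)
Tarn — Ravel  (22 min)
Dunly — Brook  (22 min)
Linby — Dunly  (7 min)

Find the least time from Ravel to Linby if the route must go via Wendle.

Best Ravel to Wendle: Ravel–Wendle costing 17
Shortest Wendle→Linby: Wendle–Tarn–Arlen–Colne–Dunly–Linby = 37
Total via Wendle: 17 + 37 = 54 min.

54 min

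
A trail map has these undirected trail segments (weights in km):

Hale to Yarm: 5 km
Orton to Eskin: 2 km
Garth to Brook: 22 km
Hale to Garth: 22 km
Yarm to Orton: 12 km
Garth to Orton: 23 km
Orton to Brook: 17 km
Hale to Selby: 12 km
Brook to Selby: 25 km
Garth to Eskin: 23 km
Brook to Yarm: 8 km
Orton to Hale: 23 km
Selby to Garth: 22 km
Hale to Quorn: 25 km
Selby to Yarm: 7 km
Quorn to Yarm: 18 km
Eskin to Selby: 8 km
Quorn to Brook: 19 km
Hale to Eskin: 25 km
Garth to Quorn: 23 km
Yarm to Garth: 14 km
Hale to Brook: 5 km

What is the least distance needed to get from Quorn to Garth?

23 km

Candidate routes:
Quorn → Brook → Garth: 19+22 = 41
Quorn → Yarm → Garth: 18+14 = 32
Quorn → Garth: 23 = 23
Cheapest is Quorn → Garth at 23 km.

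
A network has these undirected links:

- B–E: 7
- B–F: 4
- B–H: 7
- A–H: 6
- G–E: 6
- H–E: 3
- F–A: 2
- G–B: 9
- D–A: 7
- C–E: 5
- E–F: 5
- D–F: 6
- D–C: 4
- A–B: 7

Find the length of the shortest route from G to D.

15

Compare a few routes:
G–E–C–D: 6+5+4 = 15
G–E–F–D: 6+5+6 = 17
The minimum is 15 via G–E–C–D.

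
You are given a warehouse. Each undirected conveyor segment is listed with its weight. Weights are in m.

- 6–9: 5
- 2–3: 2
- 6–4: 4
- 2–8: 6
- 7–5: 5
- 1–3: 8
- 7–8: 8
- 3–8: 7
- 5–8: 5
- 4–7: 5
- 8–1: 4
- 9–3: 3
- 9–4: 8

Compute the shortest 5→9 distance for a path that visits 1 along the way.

20 m

Best 5 to 1: 5–8–1 costing 9
Best 1 to 9: 1–3–9 costing 11
Total via 1: 9 + 11 = 20 m.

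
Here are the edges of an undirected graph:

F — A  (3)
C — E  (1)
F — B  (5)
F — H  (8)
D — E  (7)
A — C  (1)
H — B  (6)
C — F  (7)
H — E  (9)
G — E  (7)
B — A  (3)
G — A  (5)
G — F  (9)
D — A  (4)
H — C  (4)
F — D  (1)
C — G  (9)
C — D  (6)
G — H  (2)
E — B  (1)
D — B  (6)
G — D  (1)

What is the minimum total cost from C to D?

Candidate routes:
C–D: 6 = 6
C–A–D: 1+4 = 5
C–A–G–D: 1+5+1 = 7
C–H–G–D: 4+2+1 = 7
Cheapest is C–A–D at 5.

5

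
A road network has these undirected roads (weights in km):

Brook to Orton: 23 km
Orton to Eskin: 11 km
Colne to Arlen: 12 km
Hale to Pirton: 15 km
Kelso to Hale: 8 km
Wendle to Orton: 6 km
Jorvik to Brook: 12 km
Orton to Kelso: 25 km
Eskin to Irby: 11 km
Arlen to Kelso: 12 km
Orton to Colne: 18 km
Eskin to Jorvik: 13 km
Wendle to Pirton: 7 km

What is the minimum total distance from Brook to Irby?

36 km

Settle nodes by increasing distance from Brook:
Brook: 0
Jorvik: 12  (via Brook)
Orton: 23  (via Brook)
Eskin: 25  (via Jorvik)
Wendle: 29  (via Orton)
Irby: 36  (via Eskin)
Shortest route: Brook–Jorvik–Eskin–Irby = 36 km.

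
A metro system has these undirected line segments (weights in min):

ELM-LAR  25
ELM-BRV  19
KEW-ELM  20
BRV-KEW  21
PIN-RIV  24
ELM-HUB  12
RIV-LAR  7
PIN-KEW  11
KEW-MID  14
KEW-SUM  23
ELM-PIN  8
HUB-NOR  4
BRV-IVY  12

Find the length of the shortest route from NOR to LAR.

41 min

Settle nodes by increasing distance from NOR:
NOR: 0
HUB: 4  (via NOR)
ELM: 16  (via HUB)
PIN: 24  (via ELM)
BRV: 35  (via ELM)
KEW: 35  (via PIN)
LAR: 41  (via ELM)
Shortest route: NOR–HUB–ELM–LAR = 41 min.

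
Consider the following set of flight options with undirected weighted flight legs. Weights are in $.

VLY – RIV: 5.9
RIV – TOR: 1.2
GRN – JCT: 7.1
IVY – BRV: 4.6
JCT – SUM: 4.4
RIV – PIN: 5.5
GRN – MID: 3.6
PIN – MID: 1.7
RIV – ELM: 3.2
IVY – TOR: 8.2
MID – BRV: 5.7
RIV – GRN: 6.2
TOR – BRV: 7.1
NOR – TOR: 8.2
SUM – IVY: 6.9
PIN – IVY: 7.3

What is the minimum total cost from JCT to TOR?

$14.5

Running Dijkstra from JCT:
JCT: 0
SUM: 4.4  (via JCT)
GRN: 7.1  (via JCT)
MID: 10.7  (via GRN)
IVY: 11.3  (via SUM)
PIN: 12.4  (via MID)
RIV: 13.3  (via GRN)
TOR: 14.5  (via RIV)
Shortest route: JCT–GRN–RIV–TOR = $14.5.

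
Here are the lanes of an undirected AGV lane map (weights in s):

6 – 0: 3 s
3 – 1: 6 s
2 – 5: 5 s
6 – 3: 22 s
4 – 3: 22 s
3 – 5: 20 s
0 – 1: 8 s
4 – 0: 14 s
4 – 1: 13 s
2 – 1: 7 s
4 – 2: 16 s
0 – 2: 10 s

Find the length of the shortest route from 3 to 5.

Candidate routes:
3 - 1 - 2 - 5: 6+7+5 = 18
3 - 5: 20 = 20
Cheapest is 3 - 1 - 2 - 5 at 18 s.

18 s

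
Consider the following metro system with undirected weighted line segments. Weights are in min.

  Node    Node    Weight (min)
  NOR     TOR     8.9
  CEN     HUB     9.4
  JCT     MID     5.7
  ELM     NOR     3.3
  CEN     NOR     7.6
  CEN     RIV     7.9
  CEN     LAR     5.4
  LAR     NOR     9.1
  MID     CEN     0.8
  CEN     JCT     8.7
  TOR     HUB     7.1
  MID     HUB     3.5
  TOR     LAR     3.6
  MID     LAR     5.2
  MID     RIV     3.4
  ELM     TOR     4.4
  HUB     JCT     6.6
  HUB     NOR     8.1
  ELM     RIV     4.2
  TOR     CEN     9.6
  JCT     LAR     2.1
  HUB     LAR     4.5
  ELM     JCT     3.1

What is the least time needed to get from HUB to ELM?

Compare a few routes:
HUB → MID → RIV → ELM: 3.5+3.4+4.2 = 11.1
HUB → JCT → ELM: 6.6+3.1 = 9.7
Cheapest is HUB → JCT → ELM at 9.7 min.

9.7 min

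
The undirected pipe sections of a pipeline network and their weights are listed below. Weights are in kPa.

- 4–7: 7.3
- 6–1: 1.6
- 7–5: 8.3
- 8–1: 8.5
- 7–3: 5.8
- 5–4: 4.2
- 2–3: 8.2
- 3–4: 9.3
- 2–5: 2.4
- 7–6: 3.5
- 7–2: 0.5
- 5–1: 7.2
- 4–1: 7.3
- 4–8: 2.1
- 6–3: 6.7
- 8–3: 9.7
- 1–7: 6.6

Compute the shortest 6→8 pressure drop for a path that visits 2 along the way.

Best 6 to 2: 6 → 7 → 2 costing 4
Shortest 2→8: 2 → 5 → 4 → 8 = 8.7
Total via 2: 4 + 8.7 = 12.7 kPa.

12.7 kPa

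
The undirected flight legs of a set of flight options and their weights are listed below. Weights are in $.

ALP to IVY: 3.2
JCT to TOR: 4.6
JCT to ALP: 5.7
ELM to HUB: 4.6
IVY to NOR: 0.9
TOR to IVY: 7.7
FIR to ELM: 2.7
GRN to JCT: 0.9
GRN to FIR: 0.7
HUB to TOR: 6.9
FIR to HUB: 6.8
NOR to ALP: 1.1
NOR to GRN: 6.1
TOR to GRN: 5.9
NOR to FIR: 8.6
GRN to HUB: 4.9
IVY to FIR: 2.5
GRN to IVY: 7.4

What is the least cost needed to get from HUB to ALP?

Enumerating some paths:
HUB–GRN–FIR–IVY–NOR–ALP: 4.9+0.7+2.5+0.9+1.1 = 10.1
HUB–FIR–IVY–NOR–ALP: 6.8+2.5+0.9+1.1 = 11.3
HUB–GRN–JCT–ALP: 4.9+0.9+5.7 = 11.5
HUB–GRN–FIR–IVY–ALP: 4.9+0.7+2.5+3.2 = 11.3
Cheapest is HUB–GRN–FIR–IVY–NOR–ALP at $10.1.

$10.1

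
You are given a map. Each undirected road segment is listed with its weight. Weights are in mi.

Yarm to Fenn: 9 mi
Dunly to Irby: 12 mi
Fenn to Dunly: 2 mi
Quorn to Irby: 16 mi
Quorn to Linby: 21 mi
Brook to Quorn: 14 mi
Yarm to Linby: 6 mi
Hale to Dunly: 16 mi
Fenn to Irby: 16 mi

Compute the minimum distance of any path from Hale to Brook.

58 mi

Enumerating some paths:
Hale–Dunly–Fenn–Irby–Quorn–Brook: 16+2+16+16+14 = 64
Hale–Dunly–Irby–Quorn–Brook: 16+12+16+14 = 58
Cheapest is Hale–Dunly–Irby–Quorn–Brook at 58 mi.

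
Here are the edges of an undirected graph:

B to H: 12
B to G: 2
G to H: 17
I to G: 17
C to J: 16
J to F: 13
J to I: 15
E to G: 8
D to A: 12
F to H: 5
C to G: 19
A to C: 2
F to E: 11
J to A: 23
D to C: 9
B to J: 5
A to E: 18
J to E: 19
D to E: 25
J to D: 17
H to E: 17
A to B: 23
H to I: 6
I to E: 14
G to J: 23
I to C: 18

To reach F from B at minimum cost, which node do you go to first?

H

Compare a few routes:
B–H–F: 12+5 = 17
B–J–F: 5+13 = 18
B–G–E–F: 2+8+11 = 21
The minimum is 17 via B–H–F.
So from B the first move is to H.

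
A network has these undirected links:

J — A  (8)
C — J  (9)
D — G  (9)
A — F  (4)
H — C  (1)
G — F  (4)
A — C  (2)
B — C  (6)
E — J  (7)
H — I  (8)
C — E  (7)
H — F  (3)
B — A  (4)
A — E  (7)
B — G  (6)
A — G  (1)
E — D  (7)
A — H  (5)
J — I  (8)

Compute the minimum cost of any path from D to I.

Enumerating some paths:
D–E–C–H–I: 7+7+1+8 = 23
D–G–A–C–H–I: 9+1+2+1+8 = 21
D–G–A–H–I: 9+1+5+8 = 23
D–E–J–I: 7+7+8 = 22
Cheapest is D–G–A–C–H–I at 21.

21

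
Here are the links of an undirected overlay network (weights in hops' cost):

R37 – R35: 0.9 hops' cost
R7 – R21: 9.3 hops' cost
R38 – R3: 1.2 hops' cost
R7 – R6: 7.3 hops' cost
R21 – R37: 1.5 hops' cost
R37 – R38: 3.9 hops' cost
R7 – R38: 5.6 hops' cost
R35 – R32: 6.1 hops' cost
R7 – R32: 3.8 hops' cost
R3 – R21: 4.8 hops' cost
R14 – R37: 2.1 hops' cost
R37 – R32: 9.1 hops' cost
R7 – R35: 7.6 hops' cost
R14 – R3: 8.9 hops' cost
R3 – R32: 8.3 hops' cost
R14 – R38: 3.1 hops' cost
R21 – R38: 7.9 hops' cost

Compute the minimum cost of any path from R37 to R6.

Running Dijkstra from R37:
R37: 0
R35: 0.9  (via R37)
R21: 1.5  (via R37)
R14: 2.1  (via R37)
R38: 3.9  (via R37)
R3: 5.1  (via R38)
R32: 7  (via R35)
R7: 8.5  (via R35)
R6: 15.8  (via R7)
Shortest route: R37 → R35 → R7 → R6 = 15.8 hops' cost.

15.8 hops' cost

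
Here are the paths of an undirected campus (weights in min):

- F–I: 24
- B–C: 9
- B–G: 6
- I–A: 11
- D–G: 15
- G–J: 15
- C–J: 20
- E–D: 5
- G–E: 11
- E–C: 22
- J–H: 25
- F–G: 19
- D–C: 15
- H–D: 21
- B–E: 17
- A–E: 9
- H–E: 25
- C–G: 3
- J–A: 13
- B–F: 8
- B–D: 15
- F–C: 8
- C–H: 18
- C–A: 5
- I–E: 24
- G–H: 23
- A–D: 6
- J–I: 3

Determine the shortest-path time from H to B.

27 min

Compare a few routes:
H–G–C–B: 23+3+9 = 35
H–C–B: 18+9 = 27
H–G–B: 23+6 = 29
H–C–F–B: 18+8+8 = 34
Cheapest is H–C–B at 27 min.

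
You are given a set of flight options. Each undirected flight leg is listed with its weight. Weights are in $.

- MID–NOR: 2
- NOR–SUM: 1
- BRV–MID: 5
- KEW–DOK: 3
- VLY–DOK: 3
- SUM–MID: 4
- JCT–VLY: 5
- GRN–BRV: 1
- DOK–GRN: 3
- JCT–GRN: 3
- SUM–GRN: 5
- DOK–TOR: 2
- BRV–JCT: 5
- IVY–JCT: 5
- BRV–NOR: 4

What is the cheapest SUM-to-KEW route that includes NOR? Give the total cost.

Shortest SUM→NOR: SUM–NOR = 1
Best NOR to KEW: NOR–BRV–GRN–DOK–KEW costing 11
Total via NOR: 1 + 11 = $12.

$12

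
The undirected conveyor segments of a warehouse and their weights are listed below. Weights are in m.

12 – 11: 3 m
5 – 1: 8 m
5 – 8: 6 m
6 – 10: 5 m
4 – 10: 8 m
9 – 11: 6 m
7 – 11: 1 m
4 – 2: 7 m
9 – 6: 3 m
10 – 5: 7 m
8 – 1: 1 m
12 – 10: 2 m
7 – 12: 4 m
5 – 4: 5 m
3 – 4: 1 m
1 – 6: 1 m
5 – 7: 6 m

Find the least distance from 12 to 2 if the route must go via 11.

22 m

Best 12 to 11: 12–11 costing 3
Best 11 to 2: 11–7–5–4–2 costing 19
Total via 11: 3 + 19 = 22 m.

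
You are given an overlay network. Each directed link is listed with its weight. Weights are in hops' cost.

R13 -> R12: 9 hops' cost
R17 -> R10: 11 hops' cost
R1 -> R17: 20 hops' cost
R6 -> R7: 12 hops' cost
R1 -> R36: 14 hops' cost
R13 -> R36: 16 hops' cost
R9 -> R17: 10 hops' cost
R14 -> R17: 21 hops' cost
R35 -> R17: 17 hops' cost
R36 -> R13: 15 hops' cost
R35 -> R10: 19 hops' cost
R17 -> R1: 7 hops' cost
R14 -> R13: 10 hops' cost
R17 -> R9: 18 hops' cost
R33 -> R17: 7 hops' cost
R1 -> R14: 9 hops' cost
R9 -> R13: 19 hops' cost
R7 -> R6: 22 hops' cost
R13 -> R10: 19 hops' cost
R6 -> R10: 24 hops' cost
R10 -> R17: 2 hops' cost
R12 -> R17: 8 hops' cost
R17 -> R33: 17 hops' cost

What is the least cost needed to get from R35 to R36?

Compare a few routes:
R35 → R10 → R17 → R1 → R14 → R13 → R36: 19+2+7+9+10+16 = 63
R35 → R17 → R1 → R14 → R13 → R36: 17+7+9+10+16 = 59
R35 → R10 → R17 → R1 → R36: 19+2+7+14 = 42
R35 → R17 → R1 → R36: 17+7+14 = 38
Cheapest is R35 → R17 → R1 → R36 at 38 hops' cost.

38 hops' cost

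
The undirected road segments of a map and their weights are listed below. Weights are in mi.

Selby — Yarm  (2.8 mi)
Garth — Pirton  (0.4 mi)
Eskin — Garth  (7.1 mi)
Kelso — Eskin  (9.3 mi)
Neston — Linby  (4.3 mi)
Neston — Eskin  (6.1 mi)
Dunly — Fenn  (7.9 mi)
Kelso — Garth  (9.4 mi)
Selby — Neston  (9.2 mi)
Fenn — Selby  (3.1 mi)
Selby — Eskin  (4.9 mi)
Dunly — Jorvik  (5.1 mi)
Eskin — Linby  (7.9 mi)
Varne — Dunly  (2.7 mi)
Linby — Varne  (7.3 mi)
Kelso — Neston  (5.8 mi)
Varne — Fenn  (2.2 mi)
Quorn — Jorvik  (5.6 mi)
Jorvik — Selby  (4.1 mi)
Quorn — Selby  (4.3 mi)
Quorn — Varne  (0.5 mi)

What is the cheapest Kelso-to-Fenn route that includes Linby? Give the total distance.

19.6 mi

Best Kelso to Linby: Kelso–Neston–Linby costing 10.1
Shortest Linby→Fenn: Linby–Varne–Fenn = 9.5
Total via Linby: 10.1 + 9.5 = 19.6 mi.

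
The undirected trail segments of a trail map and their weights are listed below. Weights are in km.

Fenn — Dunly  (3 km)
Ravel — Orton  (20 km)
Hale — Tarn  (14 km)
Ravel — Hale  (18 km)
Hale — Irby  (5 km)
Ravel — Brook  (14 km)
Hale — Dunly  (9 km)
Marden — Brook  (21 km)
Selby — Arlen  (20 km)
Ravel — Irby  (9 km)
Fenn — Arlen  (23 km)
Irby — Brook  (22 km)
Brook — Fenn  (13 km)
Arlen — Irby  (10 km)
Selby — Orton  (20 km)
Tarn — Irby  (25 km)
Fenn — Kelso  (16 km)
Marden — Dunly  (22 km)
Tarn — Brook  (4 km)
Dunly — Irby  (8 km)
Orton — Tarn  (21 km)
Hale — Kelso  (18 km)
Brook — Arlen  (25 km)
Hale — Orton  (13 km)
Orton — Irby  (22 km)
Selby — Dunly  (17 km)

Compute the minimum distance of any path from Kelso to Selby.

Candidate routes:
Kelso - Hale - Dunly - Selby: 18+9+17 = 44
Kelso - Hale - Irby - Dunly - Selby: 18+5+8+17 = 48
Kelso - Fenn - Dunly - Selby: 16+3+17 = 36
Cheapest is Kelso - Fenn - Dunly - Selby at 36 km.

36 km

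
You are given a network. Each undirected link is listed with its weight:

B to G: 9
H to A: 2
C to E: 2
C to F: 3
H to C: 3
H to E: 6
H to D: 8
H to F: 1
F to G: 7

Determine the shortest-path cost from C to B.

19

Enumerating some paths:
C–H–F–G–B: 3+1+7+9 = 20
C–E–H–F–G–B: 2+6+1+7+9 = 25
C–F–G–B: 3+7+9 = 19
Cheapest is C–F–G–B at 19.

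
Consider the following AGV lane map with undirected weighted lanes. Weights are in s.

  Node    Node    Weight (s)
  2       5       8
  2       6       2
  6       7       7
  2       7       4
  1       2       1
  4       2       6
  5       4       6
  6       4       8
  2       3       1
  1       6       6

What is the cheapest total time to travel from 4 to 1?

7 s

Running Dijkstra from 4:
4: 0
2: 6  (via 4)
5: 6  (via 4)
1: 7  (via 2)
Shortest route: 4–2–1 = 7 s.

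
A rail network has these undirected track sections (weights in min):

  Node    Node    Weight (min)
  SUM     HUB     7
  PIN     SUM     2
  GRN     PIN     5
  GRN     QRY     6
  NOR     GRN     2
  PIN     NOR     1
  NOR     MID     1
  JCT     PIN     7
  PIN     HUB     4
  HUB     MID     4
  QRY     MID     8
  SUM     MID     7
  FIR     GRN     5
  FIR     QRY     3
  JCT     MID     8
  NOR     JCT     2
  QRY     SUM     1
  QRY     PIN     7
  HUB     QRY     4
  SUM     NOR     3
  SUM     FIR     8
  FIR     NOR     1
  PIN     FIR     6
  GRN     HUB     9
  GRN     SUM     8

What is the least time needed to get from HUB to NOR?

Enumerating some paths:
HUB - MID - NOR: 4+1 = 5
HUB - QRY - SUM - NOR: 4+1+3 = 8
The minimum is 5 min via HUB - MID - NOR.

5 min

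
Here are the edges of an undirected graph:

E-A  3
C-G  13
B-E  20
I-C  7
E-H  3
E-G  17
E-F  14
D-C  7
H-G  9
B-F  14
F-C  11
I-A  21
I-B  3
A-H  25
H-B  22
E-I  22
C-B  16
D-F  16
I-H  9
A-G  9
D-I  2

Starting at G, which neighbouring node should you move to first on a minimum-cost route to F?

C

Compare a few routes:
G–E–F: 17+14 = 31
G–C–F: 13+11 = 24
G–A–E–F: 9+3+14 = 26
G–H–E–F: 9+3+14 = 26
Cheapest is G–C–F at 24.
So from G the first move is to C.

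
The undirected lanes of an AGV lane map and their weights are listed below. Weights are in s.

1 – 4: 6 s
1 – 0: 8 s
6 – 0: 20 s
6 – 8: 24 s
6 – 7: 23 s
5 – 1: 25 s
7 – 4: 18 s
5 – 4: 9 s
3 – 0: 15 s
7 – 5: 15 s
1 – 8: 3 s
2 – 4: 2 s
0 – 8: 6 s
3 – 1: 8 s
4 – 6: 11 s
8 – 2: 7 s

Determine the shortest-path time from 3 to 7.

32 s

Settle nodes by increasing distance from 3:
3: 0
1: 8  (via 3)
8: 11  (via 1)
4: 14  (via 1)
0: 15  (via 3)
2: 16  (via 4)
5: 23  (via 4)
6: 25  (via 4)
7: 32  (via 4)
Shortest route: 3–1–4–7 = 32 s.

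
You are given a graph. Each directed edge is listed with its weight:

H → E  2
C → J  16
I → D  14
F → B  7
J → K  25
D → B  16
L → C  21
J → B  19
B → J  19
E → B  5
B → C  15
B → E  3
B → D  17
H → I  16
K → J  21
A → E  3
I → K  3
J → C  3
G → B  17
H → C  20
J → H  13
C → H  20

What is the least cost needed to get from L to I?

Compare a few routes:
L → C → H → I: 21+20+16 = 57
L → C → J → H → I: 21+16+13+16 = 66
Cheapest is L → C → H → I at 57.

57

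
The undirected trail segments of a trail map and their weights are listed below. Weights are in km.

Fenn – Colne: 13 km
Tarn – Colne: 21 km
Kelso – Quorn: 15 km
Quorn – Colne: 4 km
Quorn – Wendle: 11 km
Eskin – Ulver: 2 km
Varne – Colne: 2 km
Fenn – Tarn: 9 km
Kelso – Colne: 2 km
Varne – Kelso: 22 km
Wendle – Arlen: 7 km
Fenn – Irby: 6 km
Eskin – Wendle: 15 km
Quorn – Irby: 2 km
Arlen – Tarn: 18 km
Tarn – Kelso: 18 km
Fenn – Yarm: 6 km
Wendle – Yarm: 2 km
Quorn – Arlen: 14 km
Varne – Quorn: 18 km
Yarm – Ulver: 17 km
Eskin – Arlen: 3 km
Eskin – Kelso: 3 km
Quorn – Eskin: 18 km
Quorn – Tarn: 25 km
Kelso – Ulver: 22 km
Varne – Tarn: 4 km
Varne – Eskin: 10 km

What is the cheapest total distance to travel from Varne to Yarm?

19 km

Settle nodes by increasing distance from Varne:
Varne: 0
Colne: 2  (via Varne)
Kelso: 4  (via Colne)
Tarn: 4  (via Varne)
Quorn: 6  (via Colne)
Eskin: 7  (via Kelso)
Irby: 8  (via Quorn)
Ulver: 9  (via Eskin)
Arlen: 10  (via Eskin)
Fenn: 13  (via Tarn)
Wendle: 17  (via Quorn)
Yarm: 19  (via Fenn)
Shortest route: Varne → Tarn → Fenn → Yarm = 19 km.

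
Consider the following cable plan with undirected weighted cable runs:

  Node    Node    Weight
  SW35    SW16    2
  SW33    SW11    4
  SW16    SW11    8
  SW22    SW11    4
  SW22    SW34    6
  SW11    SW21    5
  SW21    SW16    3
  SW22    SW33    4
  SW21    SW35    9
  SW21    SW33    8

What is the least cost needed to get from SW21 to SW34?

Candidate routes:
SW21 - SW11 - SW22 - SW34: 5+4+6 = 15
SW21 - SW11 - SW33 - SW22 - SW34: 5+4+4+6 = 19
SW21 - SW16 - SW11 - SW22 - SW34: 3+8+4+6 = 21
SW21 - SW33 - SW22 - SW34: 8+4+6 = 18
Cheapest is SW21 - SW11 - SW22 - SW34 at 15.

15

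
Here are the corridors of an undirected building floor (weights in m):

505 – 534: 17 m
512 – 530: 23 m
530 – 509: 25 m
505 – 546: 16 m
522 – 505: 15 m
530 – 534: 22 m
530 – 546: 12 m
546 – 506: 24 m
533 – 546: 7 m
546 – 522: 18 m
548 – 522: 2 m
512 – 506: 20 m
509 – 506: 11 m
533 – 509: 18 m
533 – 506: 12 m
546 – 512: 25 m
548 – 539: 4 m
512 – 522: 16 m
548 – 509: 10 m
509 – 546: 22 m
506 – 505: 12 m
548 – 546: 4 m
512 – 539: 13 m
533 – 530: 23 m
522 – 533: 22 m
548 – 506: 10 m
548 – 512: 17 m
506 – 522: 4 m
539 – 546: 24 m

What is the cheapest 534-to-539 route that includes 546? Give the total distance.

41 m

Shortest 534→546: 534–505–546 = 33
Shortest 546→539: 546–548–539 = 8
Total via 546: 33 + 8 = 41 m.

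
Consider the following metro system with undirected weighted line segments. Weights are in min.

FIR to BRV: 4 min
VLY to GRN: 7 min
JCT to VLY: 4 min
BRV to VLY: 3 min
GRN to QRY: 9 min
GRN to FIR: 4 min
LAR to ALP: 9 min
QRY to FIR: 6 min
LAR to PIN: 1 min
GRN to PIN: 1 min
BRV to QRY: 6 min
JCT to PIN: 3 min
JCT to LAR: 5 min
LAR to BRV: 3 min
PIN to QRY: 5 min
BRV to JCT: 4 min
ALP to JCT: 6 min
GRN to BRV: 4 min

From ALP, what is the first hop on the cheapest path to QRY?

Compare a few routes:
ALP - JCT - PIN - QRY: 6+3+5 = 14
ALP - LAR - PIN - QRY: 9+1+5 = 15
Cheapest is ALP - JCT - PIN - QRY at 14 min.
So from ALP the first move is to JCT.

JCT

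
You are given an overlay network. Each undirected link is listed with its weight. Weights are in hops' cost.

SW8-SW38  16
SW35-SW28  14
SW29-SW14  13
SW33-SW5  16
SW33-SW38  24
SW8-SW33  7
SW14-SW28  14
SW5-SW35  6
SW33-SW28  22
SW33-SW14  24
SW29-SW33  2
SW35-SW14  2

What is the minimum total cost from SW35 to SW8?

Settle nodes by increasing distance from SW35:
SW35: 0
SW14: 2  (via SW35)
SW5: 6  (via SW35)
SW28: 14  (via SW35)
SW29: 15  (via SW14)
SW33: 17  (via SW29)
SW8: 24  (via SW33)
Shortest route: SW35 → SW14 → SW29 → SW33 → SW8 = 24 hops' cost.

24 hops' cost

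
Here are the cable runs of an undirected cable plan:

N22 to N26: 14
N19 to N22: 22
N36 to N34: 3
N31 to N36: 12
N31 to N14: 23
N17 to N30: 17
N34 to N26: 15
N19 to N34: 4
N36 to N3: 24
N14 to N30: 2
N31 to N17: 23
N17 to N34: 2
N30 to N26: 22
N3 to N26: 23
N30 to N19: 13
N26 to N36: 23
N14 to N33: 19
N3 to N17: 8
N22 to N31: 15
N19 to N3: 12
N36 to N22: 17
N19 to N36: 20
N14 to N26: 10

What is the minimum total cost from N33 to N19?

34

Enumerating some paths:
N33 → N14 → N30 → N17 → N3 → N19: 19+2+17+8+12 = 58
N33 → N14 → N30 → N19: 19+2+13 = 34
N33 → N14 → N30 → N17 → N34 → N19: 19+2+17+2+4 = 44
N33 → N14 → N26 → N34 → N19: 19+10+15+4 = 48
The minimum is 34 via N33 → N14 → N30 → N19.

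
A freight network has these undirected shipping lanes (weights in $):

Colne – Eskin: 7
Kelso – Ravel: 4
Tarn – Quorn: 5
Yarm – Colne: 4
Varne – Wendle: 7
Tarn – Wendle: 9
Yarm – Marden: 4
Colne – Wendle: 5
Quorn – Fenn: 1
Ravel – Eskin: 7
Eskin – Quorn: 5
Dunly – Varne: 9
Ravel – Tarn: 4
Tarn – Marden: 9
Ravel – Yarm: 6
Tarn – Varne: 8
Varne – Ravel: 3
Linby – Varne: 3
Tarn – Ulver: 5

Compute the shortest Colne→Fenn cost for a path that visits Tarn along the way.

$20

Shortest Colne→Tarn: Colne–Wendle–Tarn = 14
Shortest Tarn→Fenn: Tarn–Quorn–Fenn = 6
Total via Tarn: 14 + 6 = $20.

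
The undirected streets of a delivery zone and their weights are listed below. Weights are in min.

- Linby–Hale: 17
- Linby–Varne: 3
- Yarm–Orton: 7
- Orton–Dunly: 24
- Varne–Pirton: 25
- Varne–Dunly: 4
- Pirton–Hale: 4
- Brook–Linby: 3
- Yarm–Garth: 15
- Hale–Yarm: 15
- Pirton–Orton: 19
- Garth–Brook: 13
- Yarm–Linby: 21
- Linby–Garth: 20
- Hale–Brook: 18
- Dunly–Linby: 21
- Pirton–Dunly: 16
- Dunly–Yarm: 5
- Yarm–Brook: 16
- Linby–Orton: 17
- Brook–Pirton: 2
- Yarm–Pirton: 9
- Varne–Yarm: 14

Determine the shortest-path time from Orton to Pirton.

Settle nodes by increasing distance from Orton:
Orton: 0
Yarm: 7  (via Orton)
Dunly: 12  (via Yarm)
Varne: 16  (via Dunly)
Pirton: 16  (via Yarm)
Shortest route: Orton–Yarm–Pirton = 16 min.

16 min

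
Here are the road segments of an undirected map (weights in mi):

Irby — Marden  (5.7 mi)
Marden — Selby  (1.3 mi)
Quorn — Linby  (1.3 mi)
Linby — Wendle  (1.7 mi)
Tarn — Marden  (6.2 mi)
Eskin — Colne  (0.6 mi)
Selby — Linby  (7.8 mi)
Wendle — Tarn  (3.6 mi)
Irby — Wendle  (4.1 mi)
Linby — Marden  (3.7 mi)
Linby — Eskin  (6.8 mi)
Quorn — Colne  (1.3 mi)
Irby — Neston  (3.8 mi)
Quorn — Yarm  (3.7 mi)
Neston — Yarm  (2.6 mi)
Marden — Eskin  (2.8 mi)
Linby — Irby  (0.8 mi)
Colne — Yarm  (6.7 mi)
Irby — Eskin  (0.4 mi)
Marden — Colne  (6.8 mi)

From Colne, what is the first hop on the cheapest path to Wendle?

Eskin

Candidate routes:
Colne - Quorn - Linby - Wendle: 1.3+1.3+1.7 = 4.3
Colne - Eskin - Irby - Wendle: 0.6+0.4+4.1 = 5.1
Colne - Quorn - Linby - Irby - Wendle: 1.3+1.3+0.8+4.1 = 7.5
Colne - Eskin - Irby - Linby - Wendle: 0.6+0.4+0.8+1.7 = 3.5
The minimum is 3.5 mi via Colne - Eskin - Irby - Linby - Wendle.
So from Colne the first move is to Eskin.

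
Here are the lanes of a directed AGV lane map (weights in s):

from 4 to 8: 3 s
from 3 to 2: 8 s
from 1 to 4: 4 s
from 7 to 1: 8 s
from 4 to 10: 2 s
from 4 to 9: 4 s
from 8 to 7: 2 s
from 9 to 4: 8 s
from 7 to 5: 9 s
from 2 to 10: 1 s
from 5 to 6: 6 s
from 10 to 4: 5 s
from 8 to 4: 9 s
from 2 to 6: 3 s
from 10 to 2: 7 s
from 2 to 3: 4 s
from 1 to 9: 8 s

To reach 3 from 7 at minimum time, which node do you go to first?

1

Candidate routes:
7 - 1 - 9 - 4 - 10 - 2 - 3: 8+8+8+2+7+4 = 37
7 - 1 - 4 - 10 - 2 - 3: 8+4+2+7+4 = 25
The minimum is 25 s via 7 - 1 - 4 - 10 - 2 - 3.
So from 7 the first move is to 1.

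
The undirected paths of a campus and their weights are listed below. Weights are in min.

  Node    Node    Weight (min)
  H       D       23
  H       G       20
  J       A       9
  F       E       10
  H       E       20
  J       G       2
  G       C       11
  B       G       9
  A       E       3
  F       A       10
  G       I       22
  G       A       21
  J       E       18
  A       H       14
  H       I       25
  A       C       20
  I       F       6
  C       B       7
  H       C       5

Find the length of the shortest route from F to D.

47 min

Enumerating some paths:
F–A–H–D: 10+14+23 = 47
F–E–A–H–D: 10+3+14+23 = 50
F–E–H–D: 10+20+23 = 53
Cheapest is F–A–H–D at 47 min.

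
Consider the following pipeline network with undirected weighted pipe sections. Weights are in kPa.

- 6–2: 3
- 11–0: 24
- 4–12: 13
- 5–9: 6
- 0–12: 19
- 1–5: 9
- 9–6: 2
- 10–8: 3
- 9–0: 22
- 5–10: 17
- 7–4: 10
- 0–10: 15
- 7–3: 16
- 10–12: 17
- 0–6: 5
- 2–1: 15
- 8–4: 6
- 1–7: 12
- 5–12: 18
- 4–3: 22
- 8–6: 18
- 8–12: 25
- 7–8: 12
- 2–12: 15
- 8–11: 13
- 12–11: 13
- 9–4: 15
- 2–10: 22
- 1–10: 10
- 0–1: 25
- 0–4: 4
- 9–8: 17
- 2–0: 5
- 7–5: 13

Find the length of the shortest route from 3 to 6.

Running Dijkstra from 3:
3: 0
7: 16  (via 3)
4: 22  (via 3)
0: 26  (via 4)
1: 28  (via 7)
8: 28  (via 7)
5: 29  (via 7)
2: 31  (via 0)
6: 31  (via 0)
Shortest route: 3–4–0–6 = 31 kPa.

31 kPa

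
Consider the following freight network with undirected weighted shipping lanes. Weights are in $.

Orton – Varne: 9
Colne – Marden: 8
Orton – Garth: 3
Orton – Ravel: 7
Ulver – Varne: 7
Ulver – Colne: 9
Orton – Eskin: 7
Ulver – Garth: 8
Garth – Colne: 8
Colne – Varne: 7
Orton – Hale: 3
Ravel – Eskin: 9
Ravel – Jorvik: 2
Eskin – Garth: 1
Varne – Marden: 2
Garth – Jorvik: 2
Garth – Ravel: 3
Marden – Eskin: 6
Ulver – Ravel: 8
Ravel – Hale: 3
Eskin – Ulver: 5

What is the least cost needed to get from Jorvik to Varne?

$11

Settle nodes by increasing distance from Jorvik:
Jorvik: 0
Garth: 2  (via Jorvik)
Ravel: 2  (via Jorvik)
Eskin: 3  (via Garth)
Orton: 5  (via Garth)
Hale: 5  (via Ravel)
Ulver: 8  (via Eskin)
Marden: 9  (via Eskin)
Colne: 10  (via Garth)
Varne: 11  (via Marden)
Shortest route: Jorvik → Garth → Eskin → Marden → Varne = $11.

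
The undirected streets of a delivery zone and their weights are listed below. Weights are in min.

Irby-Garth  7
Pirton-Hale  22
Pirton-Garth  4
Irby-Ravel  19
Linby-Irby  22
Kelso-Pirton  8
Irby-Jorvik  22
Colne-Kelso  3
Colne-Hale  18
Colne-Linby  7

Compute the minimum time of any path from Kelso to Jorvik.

41 min

Settle nodes by increasing distance from Kelso:
Kelso: 0
Colne: 3  (via Kelso)
Pirton: 8  (via Kelso)
Linby: 10  (via Colne)
Garth: 12  (via Pirton)
Irby: 19  (via Garth)
Hale: 21  (via Colne)
Ravel: 38  (via Irby)
Jorvik: 41  (via Irby)
Shortest route: Kelso → Pirton → Garth → Irby → Jorvik = 41 min.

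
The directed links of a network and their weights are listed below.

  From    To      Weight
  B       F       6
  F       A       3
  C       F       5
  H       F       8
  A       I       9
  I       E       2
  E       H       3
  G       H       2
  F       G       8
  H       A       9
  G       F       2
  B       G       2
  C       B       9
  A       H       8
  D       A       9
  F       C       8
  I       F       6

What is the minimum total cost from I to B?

23

Shortest distances from I:
I: 0
E: 2  (via I)
H: 5  (via E)
F: 6  (via I)
A: 9  (via F)
C: 14  (via F)
G: 14  (via F)
B: 23  (via C)
Shortest route: I → F → C → B = 23.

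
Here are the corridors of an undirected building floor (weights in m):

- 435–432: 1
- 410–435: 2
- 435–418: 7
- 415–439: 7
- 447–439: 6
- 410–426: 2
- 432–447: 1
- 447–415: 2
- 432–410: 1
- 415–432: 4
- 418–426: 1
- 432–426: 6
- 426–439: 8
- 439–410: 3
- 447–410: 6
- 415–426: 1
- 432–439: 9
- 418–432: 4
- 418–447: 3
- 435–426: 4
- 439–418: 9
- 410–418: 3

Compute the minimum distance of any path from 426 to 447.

3 m

Compare a few routes:
426–415–447: 1+2 = 3
426–435–432–447: 4+1+1 = 6
426–418–447: 1+3 = 4
426–410–432–447: 2+1+1 = 4
Cheapest is 426–415–447 at 3 m.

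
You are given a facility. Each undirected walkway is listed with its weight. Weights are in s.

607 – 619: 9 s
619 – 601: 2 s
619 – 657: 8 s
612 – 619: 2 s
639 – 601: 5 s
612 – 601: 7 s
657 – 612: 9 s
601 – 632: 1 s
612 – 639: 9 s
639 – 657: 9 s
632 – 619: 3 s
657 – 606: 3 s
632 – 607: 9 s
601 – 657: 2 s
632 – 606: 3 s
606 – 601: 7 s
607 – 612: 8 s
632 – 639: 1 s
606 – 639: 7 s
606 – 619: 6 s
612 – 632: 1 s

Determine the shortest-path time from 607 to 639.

Candidate routes:
607 → 632 → 639: 9+1 = 10
607 → 619 → 601 → 632 → 639: 9+2+1+1 = 13
607 → 619 → 632 → 639: 9+3+1 = 13
Cheapest is 607 → 632 → 639 at 10 s.

10 s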